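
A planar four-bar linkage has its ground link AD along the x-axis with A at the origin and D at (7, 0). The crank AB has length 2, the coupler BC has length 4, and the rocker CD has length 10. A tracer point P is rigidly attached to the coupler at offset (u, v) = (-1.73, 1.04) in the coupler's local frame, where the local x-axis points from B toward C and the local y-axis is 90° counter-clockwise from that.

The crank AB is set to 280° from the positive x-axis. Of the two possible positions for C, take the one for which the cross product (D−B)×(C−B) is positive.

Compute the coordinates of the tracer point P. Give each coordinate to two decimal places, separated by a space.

1.22 -3.79

A=(0,0), D=(7.00,0)
B = A + 2.00·(cos280°, sin280°) = (0.3473, -1.9696)
|BD| = 6.9381
circle(B,4.00) ∩ circle(D,10.00): a=-2.5844, h=3.0530
  candidates: C₊=(-2.9975,0.2241) cross=21.182; C₋=(-1.2641,-5.6307) cross=-21.182
  mode + wants cross > 0 → take C=(-2.9975,0.2241) (cross=21.182)
ex = (C−B)/|BC| = (-0.8362,0.5484); ey = (-0.5484,-0.8362)
P = B + -1.73·ex + 1.04·ey = (1.2235,-3.7880)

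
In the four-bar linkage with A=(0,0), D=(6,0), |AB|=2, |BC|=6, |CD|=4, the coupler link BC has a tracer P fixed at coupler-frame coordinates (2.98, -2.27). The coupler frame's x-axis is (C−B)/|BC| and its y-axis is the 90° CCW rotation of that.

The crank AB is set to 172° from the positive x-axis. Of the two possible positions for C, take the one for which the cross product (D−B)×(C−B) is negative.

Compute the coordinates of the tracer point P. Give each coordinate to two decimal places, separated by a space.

-0.60 -3.20

A=(0,0), D=(6.00,0)
B = A + 2.00·(cos172°, sin172°) = (-1.9805, 0.2783)
|BD| = 7.9854
circle(B,6.00) ∩ circle(D,4.00): a=5.2450, h=2.9138
  candidates: C₊=(3.3628,3.0075) cross=23.268; C₋=(3.1597,-2.8165) cross=-23.268
  mode - wants cross < 0 → take C=(3.1597,-2.8165) (cross=-23.268)
ex = (C−B)/|BC| = (0.8567,-0.5158); ey = (0.5158,0.8567)
P = B + 2.98·ex + -2.27·ey = (-0.5984,-3.2035)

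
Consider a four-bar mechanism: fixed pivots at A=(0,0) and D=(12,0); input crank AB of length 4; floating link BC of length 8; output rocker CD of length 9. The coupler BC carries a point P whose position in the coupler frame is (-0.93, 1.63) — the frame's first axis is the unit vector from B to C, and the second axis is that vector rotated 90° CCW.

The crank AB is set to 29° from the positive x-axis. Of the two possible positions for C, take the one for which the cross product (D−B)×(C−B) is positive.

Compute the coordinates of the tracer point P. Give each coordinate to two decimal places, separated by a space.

A=(0,0), D=(12.00,0)
B = A + 4.00·(cos29°, sin29°) = (3.4985, 1.9392)
|BD| = 8.7199
circle(B,8.00) ∩ circle(D,9.00): a=3.3852, h=7.2485
  candidates: C₊=(8.4109,8.2534) cross=63.206; C₋=(5.1869,-5.8806) cross=-63.206
  mode + wants cross > 0 → take C=(8.4109,8.2534) (cross=63.206)
ex = (C−B)/|BC| = (0.6140,0.7893); ey = (-0.7893,0.6140)
P = B + -0.93·ex + 1.63·ey = (1.6409,2.2061)

1.64 2.21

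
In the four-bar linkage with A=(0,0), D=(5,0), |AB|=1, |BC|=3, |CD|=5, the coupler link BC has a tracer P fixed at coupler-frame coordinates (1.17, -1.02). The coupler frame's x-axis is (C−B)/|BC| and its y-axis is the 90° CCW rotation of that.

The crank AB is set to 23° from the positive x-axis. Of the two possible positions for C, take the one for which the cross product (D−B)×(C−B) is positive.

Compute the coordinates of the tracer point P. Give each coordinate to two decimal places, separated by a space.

2.08 1.42

A=(0,0), D=(5.00,0)
B = A + 1.00·(cos23°, sin23°) = (0.9205, 0.3907)
|BD| = 4.0982
circle(B,3.00) ∩ circle(D,5.00): a=0.0970, h=2.9984
  candidates: C₊=(1.3029,3.3663) cross=12.288; C₋=(0.7312,-2.6033) cross=-12.288
  mode + wants cross > 0 → take C=(1.3029,3.3663) (cross=12.288)
ex = (C−B)/|BC| = (0.1275,0.9918); ey = (-0.9918,0.1275)
P = B + 1.17·ex + -1.02·ey = (2.0813,1.4212)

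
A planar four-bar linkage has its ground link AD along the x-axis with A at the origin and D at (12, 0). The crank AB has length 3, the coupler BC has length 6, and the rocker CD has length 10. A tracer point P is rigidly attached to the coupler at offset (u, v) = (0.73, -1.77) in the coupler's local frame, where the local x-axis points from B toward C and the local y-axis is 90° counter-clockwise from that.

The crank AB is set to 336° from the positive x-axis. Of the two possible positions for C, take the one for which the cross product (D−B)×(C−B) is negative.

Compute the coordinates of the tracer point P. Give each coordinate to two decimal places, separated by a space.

A=(0,0), D=(12.00,0)
B = A + 3.00·(cos336°, sin336°) = (2.7406, -1.2202)
|BD| = 9.3394
circle(B,6.00) ∩ circle(D,10.00): a=1.2434, h=5.8698
  candidates: C₊=(3.2065,4.7617) cross=54.820; C₋=(4.7402,-6.8772) cross=-54.820
  mode - wants cross < 0 → take C=(4.7402,-6.8772) (cross=-54.820)
ex = (C−B)/|BC| = (0.3333,-0.9428); ey = (0.9428,0.3333)
P = B + 0.73·ex + -1.77·ey = (1.3151,-2.4984)

1.32 -2.50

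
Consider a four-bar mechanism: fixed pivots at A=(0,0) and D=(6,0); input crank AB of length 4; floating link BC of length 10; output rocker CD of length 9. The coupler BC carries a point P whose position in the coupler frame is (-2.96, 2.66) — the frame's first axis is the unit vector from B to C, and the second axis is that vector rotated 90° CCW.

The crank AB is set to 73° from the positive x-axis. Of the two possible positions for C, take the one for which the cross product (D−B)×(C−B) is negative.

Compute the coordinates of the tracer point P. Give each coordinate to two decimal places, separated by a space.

4.34 6.23

A=(0,0), D=(6.00,0)
B = A + 4.00·(cos73°, sin73°) = (1.1695, 3.8252)
|BD| = 6.1617
circle(B,10.00) ∩ circle(D,9.00): a=4.6226, h=8.8674
  candidates: C₊=(10.2984,7.9072) cross=54.638; C₋=(-0.7115,-5.9963) cross=-54.638
  mode - wants cross < 0 → take C=(-0.7115,-5.9963) (cross=-54.638)
ex = (C−B)/|BC| = (-0.1881,-0.9821); ey = (0.9821,-0.1881)
P = B + -2.96·ex + 2.66·ey = (4.3388,6.2320)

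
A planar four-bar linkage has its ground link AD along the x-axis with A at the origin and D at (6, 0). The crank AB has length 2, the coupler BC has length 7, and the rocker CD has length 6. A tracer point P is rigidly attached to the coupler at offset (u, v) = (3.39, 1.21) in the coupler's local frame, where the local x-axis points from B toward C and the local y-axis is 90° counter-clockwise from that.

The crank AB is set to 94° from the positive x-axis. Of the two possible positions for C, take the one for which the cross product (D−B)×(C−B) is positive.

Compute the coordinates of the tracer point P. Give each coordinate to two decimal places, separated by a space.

1.96 4.92

A=(0,0), D=(6.00,0)
B = A + 2.00·(cos94°, sin94°) = (-0.1395, 1.9951)
|BD| = 6.4556
circle(B,7.00) ∩ circle(D,6.00): a=4.2347, h=5.5738
  candidates: C₊=(5.6105,5.9873) cross=35.982; C₋=(2.1652,-4.6146) cross=-35.982
  mode + wants cross > 0 → take C=(5.6105,5.9873) (cross=35.982)
ex = (C−B)/|BC| = (0.8214,0.5703); ey = (-0.5703,0.8214)
P = B + 3.39·ex + 1.21·ey = (1.9550,4.9224)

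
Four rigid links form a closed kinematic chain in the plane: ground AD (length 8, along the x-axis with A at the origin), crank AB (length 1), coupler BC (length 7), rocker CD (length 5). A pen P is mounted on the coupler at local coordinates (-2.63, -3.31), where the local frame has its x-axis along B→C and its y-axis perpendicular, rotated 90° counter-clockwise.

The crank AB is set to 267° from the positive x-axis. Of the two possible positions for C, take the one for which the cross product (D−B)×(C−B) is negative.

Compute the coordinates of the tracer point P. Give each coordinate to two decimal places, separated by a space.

-4.00 -2.50

A=(0,0), D=(8.00,0)
B = A + 1.00·(cos267°, sin267°) = (-0.0523, -0.9986)
|BD| = 8.1140
circle(B,7.00) ∩ circle(D,5.00): a=5.5359, h=4.2841
  candidates: C₊=(4.9142,3.9342) cross=34.761; C₋=(5.9688,-4.5688) cross=-34.761
  mode - wants cross < 0 → take C=(5.9688,-4.5688) (cross=-34.761)
ex = (C−B)/|BC| = (0.8602,-0.5100); ey = (0.5100,0.8602)
P = B + -2.63·ex + -3.31·ey = (-4.0027,-2.5044)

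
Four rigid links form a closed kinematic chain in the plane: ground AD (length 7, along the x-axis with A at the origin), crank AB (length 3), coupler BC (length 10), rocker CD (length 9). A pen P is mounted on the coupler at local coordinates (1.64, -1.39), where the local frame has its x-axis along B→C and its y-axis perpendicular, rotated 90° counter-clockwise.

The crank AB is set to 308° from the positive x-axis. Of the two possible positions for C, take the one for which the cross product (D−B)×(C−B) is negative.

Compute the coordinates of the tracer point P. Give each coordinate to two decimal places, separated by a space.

A=(0,0), D=(7.00,0)
B = A + 3.00·(cos308°, sin308°) = (1.8470, -2.3640)
|BD| = 5.6694
circle(B,10.00) ∩ circle(D,9.00): a=4.5104, h=8.9251
  candidates: C₊=(2.2250,7.6288) cross=50.600; C₋=(9.6681,-8.5954) cross=-50.600
  mode - wants cross < 0 → take C=(9.6681,-8.5954) (cross=-50.600)
ex = (C−B)/|BC| = (0.7821,-0.6231); ey = (0.6231,0.7821)
P = B + 1.64·ex + -1.39·ey = (2.2635,-4.4731)

2.26 -4.47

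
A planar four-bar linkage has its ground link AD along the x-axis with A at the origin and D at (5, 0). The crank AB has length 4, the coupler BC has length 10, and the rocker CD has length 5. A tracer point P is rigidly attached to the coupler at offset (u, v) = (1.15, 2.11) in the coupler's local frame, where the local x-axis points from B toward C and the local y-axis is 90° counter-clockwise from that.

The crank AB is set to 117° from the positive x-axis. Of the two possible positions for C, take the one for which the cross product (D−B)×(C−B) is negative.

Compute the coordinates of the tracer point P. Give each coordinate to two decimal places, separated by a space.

0.58 3.75

A=(0,0), D=(5.00,0)
B = A + 4.00·(cos117°, sin117°) = (-1.8160, 3.5640)
|BD| = 7.6915
circle(B,10.00) ∩ circle(D,5.00): a=8.7213, h=4.8928
  candidates: C₊=(8.1797,3.8587) cross=37.633; C₋=(3.6453,-4.8130) cross=-37.633
  mode - wants cross < 0 → take C=(3.6453,-4.8130) (cross=-37.633)
ex = (C−B)/|BC| = (0.5461,-0.8377); ey = (0.8377,0.5461)
P = B + 1.15·ex + 2.11·ey = (0.5796,3.7530)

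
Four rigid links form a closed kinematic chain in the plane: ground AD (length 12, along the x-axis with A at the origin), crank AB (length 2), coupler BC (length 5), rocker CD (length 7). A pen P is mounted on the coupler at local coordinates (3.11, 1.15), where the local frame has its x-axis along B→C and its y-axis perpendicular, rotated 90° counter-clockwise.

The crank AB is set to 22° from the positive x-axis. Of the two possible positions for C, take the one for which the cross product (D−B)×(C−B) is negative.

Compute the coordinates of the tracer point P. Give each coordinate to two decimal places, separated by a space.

A=(0,0), D=(12.00,0)
B = A + 2.00·(cos22°, sin22°) = (1.8544, 0.7492)
|BD| = 10.1733
circle(B,5.00) ∩ circle(D,7.00): a=3.9071, h=3.1201
  candidates: C₊=(5.9806,3.5731) cross=31.741; C₋=(5.5210,-2.6501) cross=-31.741
  mode - wants cross < 0 → take C=(5.5210,-2.6501) (cross=-31.741)
ex = (C−B)/|BC| = (0.7333,-0.6799); ey = (0.6799,0.7333)
P = B + 3.11·ex + 1.15·ey = (4.9169,-0.5218)

4.92 -0.52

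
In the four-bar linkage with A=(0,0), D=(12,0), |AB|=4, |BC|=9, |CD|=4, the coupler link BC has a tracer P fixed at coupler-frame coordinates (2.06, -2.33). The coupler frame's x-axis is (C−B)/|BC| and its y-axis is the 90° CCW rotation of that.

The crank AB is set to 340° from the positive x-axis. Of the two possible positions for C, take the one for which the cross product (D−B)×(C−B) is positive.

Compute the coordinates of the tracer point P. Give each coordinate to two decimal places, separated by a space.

A=(0,0), D=(12.00,0)
B = A + 4.00·(cos340°, sin340°) = (3.7588, -1.3681)
|BD| = 8.3540
circle(B,9.00) ∩ circle(D,4.00): a=8.0674, h=3.9897
  candidates: C₊=(11.0638,3.8889) cross=33.330; C₋=(12.3706,-3.9828) cross=-33.330
  mode + wants cross > 0 → take C=(11.0638,3.8889) (cross=33.330)
ex = (C−B)/|BC| = (0.8117,0.5841); ey = (-0.5841,0.8117)
P = B + 2.06·ex + -2.33·ey = (6.7918,-2.0560)

6.79 -2.06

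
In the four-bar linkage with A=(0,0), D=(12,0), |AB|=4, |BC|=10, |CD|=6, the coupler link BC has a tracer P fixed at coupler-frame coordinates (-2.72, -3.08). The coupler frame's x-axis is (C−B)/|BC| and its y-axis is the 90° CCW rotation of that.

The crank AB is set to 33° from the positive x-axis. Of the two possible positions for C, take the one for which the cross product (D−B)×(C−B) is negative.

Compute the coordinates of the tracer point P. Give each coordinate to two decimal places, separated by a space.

A=(0,0), D=(12.00,0)
B = A + 4.00·(cos33°, sin33°) = (3.3547, 2.1786)
|BD| = 8.9156
circle(B,10.00) ∩ circle(D,6.00): a=8.0470, h=5.9368
  candidates: C₊=(12.6084,5.9691) cross=52.930; C₋=(9.7071,-5.5446) cross=-52.930
  mode - wants cross < 0 → take C=(9.7071,-5.5446) (cross=-52.930)
ex = (C−B)/|BC| = (0.6352,-0.7723); ey = (0.7723,0.6352)
P = B + -2.72·ex + -3.08·ey = (-0.7519,2.3227)

-0.75 2.32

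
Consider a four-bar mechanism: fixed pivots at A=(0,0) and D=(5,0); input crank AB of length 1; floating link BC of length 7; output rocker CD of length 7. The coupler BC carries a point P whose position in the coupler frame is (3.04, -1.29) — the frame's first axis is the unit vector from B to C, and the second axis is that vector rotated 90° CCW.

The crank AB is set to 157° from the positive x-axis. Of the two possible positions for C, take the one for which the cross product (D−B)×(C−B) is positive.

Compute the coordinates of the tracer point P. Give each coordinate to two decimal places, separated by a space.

1.68 2.43

A=(0,0), D=(5.00,0)
B = A + 1.00·(cos157°, sin157°) = (-0.9205, 0.3907)
|BD| = 5.9334
circle(B,7.00) ∩ circle(D,7.00): a=2.9667, h=6.3402
  candidates: C₊=(2.4573,6.5219) cross=37.619; C₋=(1.6222,-6.1311) cross=-37.619
  mode + wants cross > 0 → take C=(2.4573,6.5219) (cross=37.619)
ex = (C−B)/|BC| = (0.4825,0.8759); ey = (-0.8759,0.4825)
P = B + 3.04·ex + -1.29·ey = (1.6763,2.4309)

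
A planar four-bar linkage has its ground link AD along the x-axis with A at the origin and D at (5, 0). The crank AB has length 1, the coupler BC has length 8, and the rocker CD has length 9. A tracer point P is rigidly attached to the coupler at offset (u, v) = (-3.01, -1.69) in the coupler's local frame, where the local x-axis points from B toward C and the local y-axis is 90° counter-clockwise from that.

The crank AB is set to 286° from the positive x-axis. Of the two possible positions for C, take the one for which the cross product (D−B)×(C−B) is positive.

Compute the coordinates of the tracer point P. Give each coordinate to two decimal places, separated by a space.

A=(0,0), D=(5.00,0)
B = A + 1.00·(cos286°, sin286°) = (0.2756, -0.9613)
|BD| = 4.8212
circle(B,8.00) ∩ circle(D,9.00): a=0.6475, h=7.9738
  candidates: C₊=(-0.6797,6.9815) cross=38.443; C₋=(2.5000,-8.6458) cross=-38.443
  mode + wants cross > 0 → take C=(-0.6797,6.9815) (cross=38.443)
ex = (C−B)/|BC| = (-0.1194,0.9928); ey = (-0.9928,-0.1194)
P = B + -3.01·ex + -1.69·ey = (2.3130,-3.7479)

2.31 -3.75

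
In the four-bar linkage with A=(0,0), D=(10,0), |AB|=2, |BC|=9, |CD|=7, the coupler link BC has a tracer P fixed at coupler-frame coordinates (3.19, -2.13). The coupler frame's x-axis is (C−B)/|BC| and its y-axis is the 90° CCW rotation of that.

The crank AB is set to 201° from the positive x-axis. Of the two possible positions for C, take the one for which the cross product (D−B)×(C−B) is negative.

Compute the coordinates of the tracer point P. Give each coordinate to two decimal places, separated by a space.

-0.32 -4.23

A=(0,0), D=(10.00,0)
B = A + 2.00·(cos201°, sin201°) = (-1.8672, -0.7167)
|BD| = 11.8888
circle(B,9.00) ∩ circle(D,7.00): a=7.2902, h=5.2776
  candidates: C₊=(5.0916,4.9908) cross=62.744; C₋=(5.7279,-5.5452) cross=-62.744
  mode - wants cross < 0 → take C=(5.7279,-5.5452) (cross=-62.744)
ex = (C−B)/|BC| = (0.8439,-0.5365); ey = (0.5365,0.8439)
P = B + 3.19·ex + -2.13·ey = (-0.3179,-4.2257)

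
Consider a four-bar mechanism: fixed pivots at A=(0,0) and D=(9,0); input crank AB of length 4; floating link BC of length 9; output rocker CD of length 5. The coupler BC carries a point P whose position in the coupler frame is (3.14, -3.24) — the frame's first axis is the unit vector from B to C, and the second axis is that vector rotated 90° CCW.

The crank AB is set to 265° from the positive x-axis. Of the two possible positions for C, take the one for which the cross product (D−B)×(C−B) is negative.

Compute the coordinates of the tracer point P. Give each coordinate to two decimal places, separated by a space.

A=(0,0), D=(9.00,0)
B = A + 4.00·(cos265°, sin265°) = (-0.3486, -3.9848)
|BD| = 10.1624
circle(B,9.00) ∩ circle(D,5.00): a=7.8365, h=4.4260
  candidates: C₊=(5.1248,3.1596) cross=44.979; C₋=(8.5958,-4.9836) cross=-44.979
  mode - wants cross < 0 → take C=(8.5958,-4.9836) (cross=-44.979)
ex = (C−B)/|BC| = (0.9938,-0.1110); ey = (0.1110,0.9938)
P = B + 3.14·ex + -3.24·ey = (2.4124,-7.5533)

2.41 -7.55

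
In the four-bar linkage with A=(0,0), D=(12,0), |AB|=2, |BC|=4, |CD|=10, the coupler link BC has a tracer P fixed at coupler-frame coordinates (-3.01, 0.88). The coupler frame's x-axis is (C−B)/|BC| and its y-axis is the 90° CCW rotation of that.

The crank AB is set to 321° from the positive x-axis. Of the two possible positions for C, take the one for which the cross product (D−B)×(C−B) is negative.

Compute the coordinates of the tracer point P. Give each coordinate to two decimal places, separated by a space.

A=(0,0), D=(12.00,0)
B = A + 2.00·(cos321°, sin321°) = (1.5543, -1.2586)
|BD| = 10.5213
circle(B,4.00) ∩ circle(D,10.00): a=1.2687, h=3.7935
  candidates: C₊=(2.3601,2.6594) cross=39.912; C₋=(3.2677,-4.8731) cross=-39.912
  mode - wants cross < 0 → take C=(3.2677,-4.8731) (cross=-39.912)
ex = (C−B)/|BC| = (0.4284,-0.9036); ey = (0.9036,0.4284)
P = B + -3.01·ex + 0.88·ey = (1.0601,1.8382)

1.06 1.84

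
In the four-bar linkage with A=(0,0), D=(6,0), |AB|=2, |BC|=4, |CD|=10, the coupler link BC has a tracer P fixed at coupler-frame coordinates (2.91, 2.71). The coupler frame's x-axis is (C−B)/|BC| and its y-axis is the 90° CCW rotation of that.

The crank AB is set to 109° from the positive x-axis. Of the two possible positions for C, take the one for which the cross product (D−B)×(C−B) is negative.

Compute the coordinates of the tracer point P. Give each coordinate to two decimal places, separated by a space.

A=(0,0), D=(6.00,0)
B = A + 2.00·(cos109°, sin109°) = (-0.6511, 1.8910)
|BD| = 6.9147
circle(B,4.00) ∩ circle(D,10.00): a=-2.6166, h=3.0255
  candidates: C₊=(-2.3406,5.5167) cross=20.920; C₋=(-3.9954,-0.3035) cross=-20.920
  mode - wants cross < 0 → take C=(-3.9954,-0.3035) (cross=-20.920)
ex = (C−B)/|BC| = (-0.8361,-0.5486); ey = (0.5486,-0.8361)
P = B + 2.91·ex + 2.71·ey = (-1.5973,-1.9712)

-1.60 -1.97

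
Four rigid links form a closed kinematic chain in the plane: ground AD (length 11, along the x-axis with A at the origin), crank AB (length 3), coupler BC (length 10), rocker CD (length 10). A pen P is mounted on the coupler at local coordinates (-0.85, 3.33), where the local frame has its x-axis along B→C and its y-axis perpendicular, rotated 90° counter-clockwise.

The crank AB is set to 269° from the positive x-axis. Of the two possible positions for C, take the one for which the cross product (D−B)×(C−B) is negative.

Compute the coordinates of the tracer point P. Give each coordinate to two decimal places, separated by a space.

1.43 0.10

A=(0,0), D=(11.00,0)
B = A + 3.00·(cos269°, sin269°) = (-0.0524, -2.9995)
|BD| = 11.4522
circle(B,10.00) ∩ circle(D,10.00): a=5.7261, h=8.1983
  candidates: C₊=(3.3265,6.4123) cross=93.888; C₋=(7.6211,-9.4119) cross=-93.888
  mode - wants cross < 0 → take C=(7.6211,-9.4119) (cross=-93.888)
ex = (C−B)/|BC| = (0.7673,-0.6412); ey = (0.6412,0.7673)
P = B + -0.85·ex + 3.33·ey = (1.4307,0.1008)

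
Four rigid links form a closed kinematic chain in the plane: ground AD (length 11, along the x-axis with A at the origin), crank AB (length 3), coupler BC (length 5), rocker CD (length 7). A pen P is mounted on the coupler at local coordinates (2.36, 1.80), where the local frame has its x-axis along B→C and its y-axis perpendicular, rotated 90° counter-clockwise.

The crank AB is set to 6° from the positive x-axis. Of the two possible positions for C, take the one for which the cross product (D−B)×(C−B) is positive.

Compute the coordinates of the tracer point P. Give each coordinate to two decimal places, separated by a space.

A=(0,0), D=(11.00,0)
B = A + 3.00·(cos6°, sin6°) = (2.9836, 0.3136)
|BD| = 8.0226
circle(B,5.00) ∩ circle(D,7.00): a=2.5155, h=4.3211
  candidates: C₊=(5.6660,4.5331) cross=34.667; C₋=(5.3282,-4.1026) cross=-34.667
  mode + wants cross > 0 → take C=(5.6660,4.5331) (cross=34.667)
ex = (C−B)/|BC| = (0.5365,0.8439); ey = (-0.8439,0.5365)
P = B + 2.36·ex + 1.80·ey = (2.7307,3.2709)

2.73 3.27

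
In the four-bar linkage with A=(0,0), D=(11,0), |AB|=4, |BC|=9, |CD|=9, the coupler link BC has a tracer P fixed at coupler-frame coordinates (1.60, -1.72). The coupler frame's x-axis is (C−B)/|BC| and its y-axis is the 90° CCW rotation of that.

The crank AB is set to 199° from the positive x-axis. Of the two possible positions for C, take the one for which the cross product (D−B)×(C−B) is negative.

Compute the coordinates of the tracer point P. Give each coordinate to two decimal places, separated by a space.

A=(0,0), D=(11.00,0)
B = A + 4.00·(cos199°, sin199°) = (-3.7821, -1.3023)
|BD| = 14.8393
circle(B,9.00) ∩ circle(D,9.00): a=7.4197, h=5.0940
  candidates: C₊=(3.1619,4.4232) cross=75.591; C₋=(4.0560,-5.7255) cross=-75.591
  mode - wants cross < 0 → take C=(4.0560,-5.7255) (cross=-75.591)
ex = (C−B)/|BC| = (0.8709,-0.4915); ey = (0.4915,0.8709)
P = B + 1.60·ex + -1.72·ey = (-3.2340,-3.5866)

-3.23 -3.59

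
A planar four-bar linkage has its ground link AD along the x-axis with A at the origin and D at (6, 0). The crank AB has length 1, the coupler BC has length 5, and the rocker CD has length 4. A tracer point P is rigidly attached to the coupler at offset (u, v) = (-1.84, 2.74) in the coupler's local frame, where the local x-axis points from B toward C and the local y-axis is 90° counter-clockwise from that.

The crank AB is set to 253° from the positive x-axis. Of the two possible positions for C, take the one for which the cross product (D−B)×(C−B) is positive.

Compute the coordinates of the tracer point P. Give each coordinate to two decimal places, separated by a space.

-3.56 -0.47

A=(0,0), D=(6.00,0)
B = A + 1.00·(cos253°, sin253°) = (-0.2924, -0.9563)
|BD| = 6.3646
circle(B,5.00) ∩ circle(D,4.00): a=3.8893, h=3.1421
  candidates: C₊=(3.0807,2.7345) cross=19.998; C₋=(4.0249,-3.4784) cross=-19.998
  mode + wants cross > 0 → take C=(3.0807,2.7345) (cross=19.998)
ex = (C−B)/|BC| = (0.6746,0.7382); ey = (-0.7382,0.6746)
P = B + -1.84·ex + 2.74·ey = (-3.5562,-0.4661)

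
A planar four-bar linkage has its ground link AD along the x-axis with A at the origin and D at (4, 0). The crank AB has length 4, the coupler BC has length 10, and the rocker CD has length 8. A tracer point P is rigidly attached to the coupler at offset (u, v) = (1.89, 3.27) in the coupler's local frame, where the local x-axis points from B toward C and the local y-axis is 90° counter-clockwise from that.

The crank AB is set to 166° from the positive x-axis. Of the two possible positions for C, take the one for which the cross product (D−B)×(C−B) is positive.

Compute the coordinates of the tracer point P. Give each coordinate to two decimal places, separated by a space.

A=(0,0), D=(4.00,0)
B = A + 4.00·(cos166°, sin166°) = (-3.8812, 0.9677)
|BD| = 7.9404
circle(B,10.00) ∩ circle(D,8.00): a=6.2371, h=7.8166
  candidates: C₊=(3.2620,7.9659) cross=62.066; C₋=(1.3568,-7.5507) cross=-62.066
  mode + wants cross > 0 → take C=(3.2620,7.9659) (cross=62.066)
ex = (C−B)/|BC| = (0.7143,0.6998); ey = (-0.6998,0.7143)
P = B + 1.89·ex + 3.27·ey = (-4.8195,4.6262)

-4.82 4.63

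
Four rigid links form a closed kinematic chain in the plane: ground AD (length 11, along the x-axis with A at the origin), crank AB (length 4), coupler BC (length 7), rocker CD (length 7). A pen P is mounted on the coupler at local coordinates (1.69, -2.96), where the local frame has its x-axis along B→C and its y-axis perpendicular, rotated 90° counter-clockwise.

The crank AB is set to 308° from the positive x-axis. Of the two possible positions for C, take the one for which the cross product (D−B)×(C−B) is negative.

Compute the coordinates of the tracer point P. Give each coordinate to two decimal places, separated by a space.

2.49 -6.56

A=(0,0), D=(11.00,0)
B = A + 4.00·(cos308°, sin308°) = (2.4626, -3.1520)
|BD| = 9.1006
circle(B,7.00) ∩ circle(D,7.00): a=4.5503, h=5.3193
  candidates: C₊=(4.8890,3.4140) cross=48.409; C₋=(8.5737,-6.5660) cross=-48.409
  mode - wants cross < 0 → take C=(8.5737,-6.5660) (cross=-48.409)
ex = (C−B)/|BC| = (0.8730,-0.4877); ey = (0.4877,0.8730)
P = B + 1.69·ex + -2.96·ey = (2.4944,-6.5604)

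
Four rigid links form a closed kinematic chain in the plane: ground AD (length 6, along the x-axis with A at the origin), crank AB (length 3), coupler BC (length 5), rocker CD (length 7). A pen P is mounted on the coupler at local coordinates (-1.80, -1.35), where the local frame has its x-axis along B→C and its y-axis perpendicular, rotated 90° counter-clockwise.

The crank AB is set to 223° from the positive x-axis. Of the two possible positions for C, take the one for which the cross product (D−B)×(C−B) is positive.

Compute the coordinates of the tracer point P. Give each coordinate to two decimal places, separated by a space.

-1.54 -4.20

A=(0,0), D=(6.00,0)
B = A + 3.00·(cos223°, sin223°) = (-2.1941, -2.0460)
|BD| = 8.4456
circle(B,5.00) ∩ circle(D,7.00): a=2.8020, h=4.1411
  candidates: C₊=(-0.4788,2.6506) cross=34.975; C₋=(1.5276,-5.3850) cross=-34.975
  mode + wants cross > 0 → take C=(-0.4788,2.6506) (cross=34.975)
ex = (C−B)/|BC| = (0.3431,0.9393); ey = (-0.9393,0.3431)
P = B + -1.80·ex + -1.35·ey = (-1.5435,-4.1999)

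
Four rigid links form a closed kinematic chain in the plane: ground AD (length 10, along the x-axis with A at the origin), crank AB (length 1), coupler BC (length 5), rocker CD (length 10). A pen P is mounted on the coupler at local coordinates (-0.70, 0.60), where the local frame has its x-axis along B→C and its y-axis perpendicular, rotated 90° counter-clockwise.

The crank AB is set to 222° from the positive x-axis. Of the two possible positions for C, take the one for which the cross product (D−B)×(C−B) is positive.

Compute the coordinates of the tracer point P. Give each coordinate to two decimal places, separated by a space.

-1.54 -1.14

A=(0,0), D=(10.00,0)
B = A + 1.00·(cos222°, sin222°) = (-0.7431, -0.6691)
|BD| = 10.7640
circle(B,5.00) ∩ circle(D,10.00): a=1.8981, h=4.6257
  candidates: C₊=(0.8638,4.0656) cross=49.791; C₋=(1.4389,-5.1679) cross=-49.791
  mode + wants cross > 0 → take C=(0.8638,4.0656) (cross=49.791)
ex = (C−B)/|BC| = (0.3214,0.9469); ey = (-0.9469,0.3214)
P = B + -0.70·ex + 0.60·ey = (-1.5363,-1.1392)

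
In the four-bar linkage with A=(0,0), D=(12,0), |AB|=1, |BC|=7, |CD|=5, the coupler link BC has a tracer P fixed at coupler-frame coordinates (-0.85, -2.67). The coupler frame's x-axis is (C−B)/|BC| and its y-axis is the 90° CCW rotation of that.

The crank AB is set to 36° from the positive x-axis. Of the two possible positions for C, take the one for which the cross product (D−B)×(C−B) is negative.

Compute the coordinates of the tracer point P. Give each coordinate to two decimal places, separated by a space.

A=(0,0), D=(12.00,0)
B = A + 1.00·(cos36°, sin36°) = (0.8090, 0.5878)
|BD| = 11.2064
circle(B,7.00) ∩ circle(D,5.00): a=6.6740, h=2.1113
  candidates: C₊=(7.5846,2.3461) cross=23.660; C₋=(7.3631,-1.8706) cross=-23.660
  mode - wants cross < 0 → take C=(7.3631,-1.8706) (cross=-23.660)
ex = (C−B)/|BC| = (0.9363,-0.3512); ey = (0.3512,0.9363)
P = B + -0.85·ex + -2.67·ey = (-0.9245,-1.6136)

-0.92 -1.61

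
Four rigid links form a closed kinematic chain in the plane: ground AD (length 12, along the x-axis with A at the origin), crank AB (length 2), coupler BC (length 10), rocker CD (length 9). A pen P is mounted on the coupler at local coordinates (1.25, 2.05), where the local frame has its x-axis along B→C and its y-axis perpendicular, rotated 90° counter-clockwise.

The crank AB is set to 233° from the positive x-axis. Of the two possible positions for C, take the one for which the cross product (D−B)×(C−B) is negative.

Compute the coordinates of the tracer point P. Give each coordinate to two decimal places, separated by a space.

A=(0,0), D=(12.00,0)
B = A + 2.00·(cos233°, sin233°) = (-1.2036, -1.5973)
|BD| = 13.2999
circle(B,10.00) ∩ circle(D,9.00): a=7.3642, h=6.7652
  candidates: C₊=(5.2948,6.0034) cross=89.977; C₋=(6.9198,-7.4291) cross=-89.977
  mode - wants cross < 0 → take C=(6.9198,-7.4291) (cross=-89.977)
ex = (C−B)/|BC| = (0.8123,-0.5832); ey = (0.5832,0.8123)
P = B + 1.25·ex + 2.05·ey = (1.0073,-0.6609)

1.01 -0.66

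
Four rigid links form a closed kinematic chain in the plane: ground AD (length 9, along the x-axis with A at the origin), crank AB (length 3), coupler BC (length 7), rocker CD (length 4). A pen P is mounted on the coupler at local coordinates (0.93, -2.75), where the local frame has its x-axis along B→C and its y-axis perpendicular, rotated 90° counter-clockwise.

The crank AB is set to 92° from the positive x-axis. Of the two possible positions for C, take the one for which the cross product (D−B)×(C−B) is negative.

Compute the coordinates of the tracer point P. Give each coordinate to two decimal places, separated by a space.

A=(0,0), D=(9.00,0)
B = A + 3.00·(cos92°, sin92°) = (-0.1047, 2.9982)
|BD| = 9.5856
circle(B,7.00) ∩ circle(D,4.00): a=6.5141, h=2.5624
  candidates: C₊=(6.8841,3.3945) cross=24.562; C₋=(5.2811,-1.4731) cross=-24.562
  mode - wants cross < 0 → take C=(5.2811,-1.4731) (cross=-24.562)
ex = (C−B)/|BC| = (0.7694,-0.6388); ey = (0.6388,0.7694)
P = B + 0.93·ex + -2.75·ey = (-1.1457,0.2883)

-1.15 0.29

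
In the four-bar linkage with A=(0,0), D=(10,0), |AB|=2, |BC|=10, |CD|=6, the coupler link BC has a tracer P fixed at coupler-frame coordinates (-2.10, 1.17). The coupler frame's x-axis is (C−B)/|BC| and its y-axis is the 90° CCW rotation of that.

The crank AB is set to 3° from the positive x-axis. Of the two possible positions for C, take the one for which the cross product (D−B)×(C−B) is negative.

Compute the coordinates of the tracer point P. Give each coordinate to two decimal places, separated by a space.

1.05 2.31

A=(0,0), D=(10.00,0)
B = A + 2.00·(cos3°, sin3°) = (1.9973, 0.1047)
|BD| = 8.0034
circle(B,10.00) ∩ circle(D,6.00): a=8.0000, h=6.0000
  candidates: C₊=(10.0750,5.9995) cross=48.021; C₋=(9.9181,-5.9994) cross=-48.021
  mode - wants cross < 0 → take C=(9.9181,-5.9994) (cross=-48.021)
ex = (C−B)/|BC| = (0.7921,-0.6104); ey = (0.6104,0.7921)
P = B + -2.10·ex + 1.17·ey = (1.0481,2.3133)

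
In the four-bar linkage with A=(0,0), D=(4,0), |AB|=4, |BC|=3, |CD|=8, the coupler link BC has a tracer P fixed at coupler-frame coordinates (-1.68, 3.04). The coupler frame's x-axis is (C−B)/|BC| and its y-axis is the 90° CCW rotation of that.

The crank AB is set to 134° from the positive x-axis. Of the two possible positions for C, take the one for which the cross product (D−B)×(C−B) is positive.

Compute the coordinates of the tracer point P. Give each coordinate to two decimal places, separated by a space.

A=(0,0), D=(4.00,0)
B = A + 4.00·(cos134°, sin134°) = (-2.7786, 2.8774)
|BD| = 7.3640
circle(B,3.00) ∩ circle(D,8.00): a=-0.0523, h=2.9995
  candidates: C₊=(-1.6548,5.6589) cross=22.089; C₋=(-3.9988,0.1367) cross=-22.089
  mode + wants cross > 0 → take C=(-1.6548,5.6589) (cross=22.089)
ex = (C−B)/|BC| = (0.3746,0.9272); ey = (-0.9272,0.3746)
P = B + -1.68·ex + 3.04·ey = (-6.2266,2.4585)

-6.23 2.46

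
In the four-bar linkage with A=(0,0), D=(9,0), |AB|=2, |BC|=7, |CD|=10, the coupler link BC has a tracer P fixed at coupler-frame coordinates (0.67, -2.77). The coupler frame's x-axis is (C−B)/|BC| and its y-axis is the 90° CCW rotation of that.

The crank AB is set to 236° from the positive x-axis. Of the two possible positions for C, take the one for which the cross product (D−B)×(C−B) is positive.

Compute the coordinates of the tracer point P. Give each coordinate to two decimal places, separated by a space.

1.73 -1.62

A=(0,0), D=(9.00,0)
B = A + 2.00·(cos236°, sin236°) = (-1.1184, -1.6581)
|BD| = 10.2533
circle(B,7.00) ∩ circle(D,10.00): a=2.6397, h=6.4832
  candidates: C₊=(0.4381,5.1667) cross=66.475; C₋=(2.5350,-7.6291) cross=-66.475
  mode + wants cross > 0 → take C=(0.4381,5.1667) (cross=66.475)
ex = (C−B)/|BC| = (0.2224,0.9750); ey = (-0.9750,0.2224)
P = B + 0.67·ex + -2.77·ey = (1.7312,-1.6208)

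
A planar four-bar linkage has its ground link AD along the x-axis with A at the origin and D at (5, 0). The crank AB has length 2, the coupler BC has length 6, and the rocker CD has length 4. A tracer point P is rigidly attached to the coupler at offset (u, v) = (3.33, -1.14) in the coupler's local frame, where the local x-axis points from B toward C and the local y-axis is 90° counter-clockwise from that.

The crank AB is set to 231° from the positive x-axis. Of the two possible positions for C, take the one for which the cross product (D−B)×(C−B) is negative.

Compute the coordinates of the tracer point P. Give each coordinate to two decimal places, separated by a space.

A=(0,0), D=(5.00,0)
B = A + 2.00·(cos231°, sin231°) = (-1.2586, -1.5543)
|BD| = 6.4488
circle(B,6.00) ∩ circle(D,4.00): a=4.7751, h=3.6330
  candidates: C₊=(2.5000,3.1225) cross=23.428; C₋=(4.2513,-3.9293) cross=-23.428
  mode - wants cross < 0 → take C=(4.2513,-3.9293) (cross=-23.428)
ex = (C−B)/|BC| = (0.9183,-0.3958); ey = (0.3958,0.9183)
P = B + 3.33·ex + -1.14·ey = (1.3481,-3.9193)

1.35 -3.92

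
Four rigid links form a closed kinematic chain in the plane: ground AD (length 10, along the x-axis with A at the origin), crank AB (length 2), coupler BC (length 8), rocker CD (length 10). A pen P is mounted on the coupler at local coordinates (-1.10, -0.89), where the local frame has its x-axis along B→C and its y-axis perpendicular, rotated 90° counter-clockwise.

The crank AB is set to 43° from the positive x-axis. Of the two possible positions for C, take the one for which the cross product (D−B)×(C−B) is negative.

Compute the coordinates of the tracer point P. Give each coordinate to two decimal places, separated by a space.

A=(0,0), D=(10.00,0)
B = A + 2.00·(cos43°, sin43°) = (1.4627, 1.3640)
|BD| = 8.6456
circle(B,8.00) ∩ circle(D,10.00): a=2.2408, h=7.6798
  candidates: C₊=(4.8871,8.5941) cross=66.396; C₋=(2.4638,-6.5731) cross=-66.396
  mode - wants cross < 0 → take C=(2.4638,-6.5731) (cross=-66.396)
ex = (C−B)/|BC| = (0.1251,-0.9921); ey = (0.9921,0.1251)
P = B + -1.10·ex + -0.89·ey = (0.4421,2.3440)

0.44 2.34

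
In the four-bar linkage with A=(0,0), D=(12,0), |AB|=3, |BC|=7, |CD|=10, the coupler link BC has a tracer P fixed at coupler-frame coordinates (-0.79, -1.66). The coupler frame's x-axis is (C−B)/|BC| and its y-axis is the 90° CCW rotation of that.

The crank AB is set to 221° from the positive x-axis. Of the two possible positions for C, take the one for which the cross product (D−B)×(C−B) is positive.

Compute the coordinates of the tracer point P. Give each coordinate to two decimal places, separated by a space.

-1.59 -3.68

A=(0,0), D=(12.00,0)
B = A + 3.00·(cos221°, sin221°) = (-2.2641, -1.9682)
|BD| = 14.3993
circle(B,7.00) ∩ circle(D,10.00): a=5.4287, h=4.4192
  candidates: C₊=(2.5096,3.1515) cross=63.633; C₋=(3.7177,-5.6038) cross=-63.633
  mode + wants cross > 0 → take C=(2.5096,3.1515) (cross=63.633)
ex = (C−B)/|BC| = (0.6820,0.7314); ey = (-0.7314,0.6820)
P = B + -0.79·ex + -1.66·ey = (-1.5888,-3.6780)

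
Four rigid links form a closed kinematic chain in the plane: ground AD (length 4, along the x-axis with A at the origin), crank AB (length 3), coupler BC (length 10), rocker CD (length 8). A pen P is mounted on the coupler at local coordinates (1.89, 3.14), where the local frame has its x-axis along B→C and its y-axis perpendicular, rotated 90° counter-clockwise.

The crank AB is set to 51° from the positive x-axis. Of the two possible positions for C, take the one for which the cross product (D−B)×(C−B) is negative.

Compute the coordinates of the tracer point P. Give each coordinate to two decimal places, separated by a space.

A=(0,0), D=(4.00,0)
B = A + 3.00·(cos51°, sin51°) = (1.8880, 2.3314)
|BD| = 3.1458
circle(B,10.00) ∩ circle(D,8.00): a=7.2948, h=6.8401
  candidates: C₊=(11.8548,1.5174) cross=21.518; C₋=(1.7162,-7.6671) cross=-21.518
  mode - wants cross < 0 → take C=(1.7162,-7.6671) (cross=-21.518)
ex = (C−B)/|BC| = (-0.0172,-0.9999); ey = (0.9999,-0.0172)
P = B + 1.89·ex + 3.14·ey = (4.9950,0.3878)

5.00 0.39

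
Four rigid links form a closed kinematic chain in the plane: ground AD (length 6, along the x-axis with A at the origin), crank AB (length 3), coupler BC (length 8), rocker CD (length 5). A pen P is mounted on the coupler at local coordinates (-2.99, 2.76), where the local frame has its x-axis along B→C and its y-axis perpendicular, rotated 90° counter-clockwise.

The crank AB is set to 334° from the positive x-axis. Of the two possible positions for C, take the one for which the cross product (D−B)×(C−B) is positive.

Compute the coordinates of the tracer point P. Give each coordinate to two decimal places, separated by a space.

-1.36 -1.58

A=(0,0), D=(6.00,0)
B = A + 3.00·(cos334°, sin334°) = (2.6964, -1.3151)
|BD| = 3.5558
circle(B,8.00) ∩ circle(D,5.00): a=7.2619, h=3.3562
  candidates: C₊=(8.2021,4.4890) cross=11.934; C₋=(10.6847,-1.7475) cross=-11.934
  mode + wants cross > 0 → take C=(8.2021,4.4890) (cross=11.934)
ex = (C−B)/|BC| = (0.6882,0.7255); ey = (-0.7255,0.6882)
P = B + -2.99·ex + 2.76·ey = (-1.3638,-1.5849)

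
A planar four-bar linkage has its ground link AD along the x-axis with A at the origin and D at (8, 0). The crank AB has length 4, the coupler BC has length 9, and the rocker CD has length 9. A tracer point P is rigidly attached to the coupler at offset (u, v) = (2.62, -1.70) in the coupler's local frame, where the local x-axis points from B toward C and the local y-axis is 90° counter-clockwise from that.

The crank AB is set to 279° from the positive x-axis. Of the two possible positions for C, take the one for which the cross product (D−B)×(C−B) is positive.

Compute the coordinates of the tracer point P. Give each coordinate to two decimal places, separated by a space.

2.30 -1.32

A=(0,0), D=(8.00,0)
B = A + 4.00·(cos279°, sin279°) = (0.6257, -3.9508)
|BD| = 8.3659
circle(B,9.00) ∩ circle(D,9.00): a=4.1829, h=7.9689
  candidates: C₊=(0.5496,5.0489) cross=66.667; C₋=(8.0761,-8.9997) cross=-66.667
  mode + wants cross > 0 → take C=(0.5496,5.0489) (cross=66.667)
ex = (C−B)/|BC| = (-0.0085,1.0000); ey = (-1.0000,-0.0085)
P = B + 2.62·ex + -1.70·ey = (2.3035,-1.3165)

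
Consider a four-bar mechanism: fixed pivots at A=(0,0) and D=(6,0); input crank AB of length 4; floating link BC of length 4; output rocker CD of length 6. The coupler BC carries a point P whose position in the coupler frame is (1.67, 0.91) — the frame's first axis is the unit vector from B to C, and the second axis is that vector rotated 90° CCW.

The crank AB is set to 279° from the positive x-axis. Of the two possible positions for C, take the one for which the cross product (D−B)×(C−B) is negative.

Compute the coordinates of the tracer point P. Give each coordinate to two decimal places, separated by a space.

2.53 -3.88

A=(0,0), D=(6.00,0)
B = A + 4.00·(cos279°, sin279°) = (0.6257, -3.9508)
|BD| = 6.6702
circle(B,4.00) ∩ circle(D,6.00): a=1.8359, h=3.5538
  candidates: C₊=(-0.0000,0.0000) cross=23.705; C₋=(4.2099,-5.7267) cross=-23.705
  mode - wants cross < 0 → take C=(4.2099,-5.7267) (cross=-23.705)
ex = (C−B)/|BC| = (0.8960,-0.4440); ey = (0.4440,0.8960)
P = B + 1.67·ex + 0.91·ey = (2.5261,-3.8768)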